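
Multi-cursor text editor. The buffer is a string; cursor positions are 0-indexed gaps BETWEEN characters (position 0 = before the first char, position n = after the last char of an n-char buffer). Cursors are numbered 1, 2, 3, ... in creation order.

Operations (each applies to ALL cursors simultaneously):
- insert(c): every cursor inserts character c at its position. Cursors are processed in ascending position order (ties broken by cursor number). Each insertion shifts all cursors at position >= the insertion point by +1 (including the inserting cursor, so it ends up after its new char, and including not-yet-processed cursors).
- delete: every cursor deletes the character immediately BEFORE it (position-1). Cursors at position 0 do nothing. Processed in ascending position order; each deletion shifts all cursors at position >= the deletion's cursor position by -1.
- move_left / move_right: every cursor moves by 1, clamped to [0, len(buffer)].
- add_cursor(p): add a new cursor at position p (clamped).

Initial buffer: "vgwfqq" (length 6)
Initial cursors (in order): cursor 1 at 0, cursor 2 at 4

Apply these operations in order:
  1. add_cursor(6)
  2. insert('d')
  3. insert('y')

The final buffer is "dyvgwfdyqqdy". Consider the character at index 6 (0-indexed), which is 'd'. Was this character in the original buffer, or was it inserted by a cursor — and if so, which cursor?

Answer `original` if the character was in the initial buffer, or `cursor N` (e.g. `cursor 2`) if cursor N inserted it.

After op 1 (add_cursor(6)): buffer="vgwfqq" (len 6), cursors c1@0 c2@4 c3@6, authorship ......
After op 2 (insert('d')): buffer="dvgwfdqqd" (len 9), cursors c1@1 c2@6 c3@9, authorship 1....2..3
After op 3 (insert('y')): buffer="dyvgwfdyqqdy" (len 12), cursors c1@2 c2@8 c3@12, authorship 11....22..33
Authorship (.=original, N=cursor N): 1 1 . . . . 2 2 . . 3 3
Index 6: author = 2

Answer: cursor 2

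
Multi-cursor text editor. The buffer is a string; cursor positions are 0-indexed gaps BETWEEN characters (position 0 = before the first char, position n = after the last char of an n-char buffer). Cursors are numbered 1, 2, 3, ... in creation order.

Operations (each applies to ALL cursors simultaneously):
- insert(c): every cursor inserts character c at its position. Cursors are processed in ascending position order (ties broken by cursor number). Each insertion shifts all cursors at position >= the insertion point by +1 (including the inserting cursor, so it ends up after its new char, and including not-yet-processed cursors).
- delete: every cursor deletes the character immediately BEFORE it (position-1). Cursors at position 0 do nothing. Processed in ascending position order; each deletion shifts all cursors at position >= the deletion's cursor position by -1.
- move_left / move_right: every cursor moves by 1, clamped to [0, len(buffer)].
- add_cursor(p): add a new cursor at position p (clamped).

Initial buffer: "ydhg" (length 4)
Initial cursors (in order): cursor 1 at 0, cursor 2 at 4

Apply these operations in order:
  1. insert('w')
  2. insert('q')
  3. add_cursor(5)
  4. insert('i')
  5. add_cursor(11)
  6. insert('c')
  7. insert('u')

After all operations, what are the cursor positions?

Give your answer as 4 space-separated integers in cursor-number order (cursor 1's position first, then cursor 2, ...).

After op 1 (insert('w')): buffer="wydhgw" (len 6), cursors c1@1 c2@6, authorship 1....2
After op 2 (insert('q')): buffer="wqydhgwq" (len 8), cursors c1@2 c2@8, authorship 11....22
After op 3 (add_cursor(5)): buffer="wqydhgwq" (len 8), cursors c1@2 c3@5 c2@8, authorship 11....22
After op 4 (insert('i')): buffer="wqiydhigwqi" (len 11), cursors c1@3 c3@7 c2@11, authorship 111...3.222
After op 5 (add_cursor(11)): buffer="wqiydhigwqi" (len 11), cursors c1@3 c3@7 c2@11 c4@11, authorship 111...3.222
After op 6 (insert('c')): buffer="wqicydhicgwqicc" (len 15), cursors c1@4 c3@9 c2@15 c4@15, authorship 1111...33.22224
After op 7 (insert('u')): buffer="wqicuydhicugwqiccuu" (len 19), cursors c1@5 c3@11 c2@19 c4@19, authorship 11111...333.2222424

Answer: 5 19 11 19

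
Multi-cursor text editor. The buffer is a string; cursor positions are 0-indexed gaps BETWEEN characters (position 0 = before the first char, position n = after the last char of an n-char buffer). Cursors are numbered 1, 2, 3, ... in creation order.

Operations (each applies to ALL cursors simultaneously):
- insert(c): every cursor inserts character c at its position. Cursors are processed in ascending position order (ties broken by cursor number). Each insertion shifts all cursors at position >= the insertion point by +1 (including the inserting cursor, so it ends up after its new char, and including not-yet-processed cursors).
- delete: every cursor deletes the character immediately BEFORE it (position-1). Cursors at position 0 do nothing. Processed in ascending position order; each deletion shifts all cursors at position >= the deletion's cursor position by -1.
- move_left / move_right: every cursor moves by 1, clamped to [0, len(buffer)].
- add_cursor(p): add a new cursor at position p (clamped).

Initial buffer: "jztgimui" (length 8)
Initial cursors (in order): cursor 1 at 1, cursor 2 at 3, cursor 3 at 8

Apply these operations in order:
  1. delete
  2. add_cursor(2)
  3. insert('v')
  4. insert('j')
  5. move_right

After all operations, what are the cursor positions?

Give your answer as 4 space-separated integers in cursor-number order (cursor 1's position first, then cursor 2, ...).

After op 1 (delete): buffer="zgimu" (len 5), cursors c1@0 c2@1 c3@5, authorship .....
After op 2 (add_cursor(2)): buffer="zgimu" (len 5), cursors c1@0 c2@1 c4@2 c3@5, authorship .....
After op 3 (insert('v')): buffer="vzvgvimuv" (len 9), cursors c1@1 c2@3 c4@5 c3@9, authorship 1.2.4...3
After op 4 (insert('j')): buffer="vjzvjgvjimuvj" (len 13), cursors c1@2 c2@5 c4@8 c3@13, authorship 11.22.44...33
After op 5 (move_right): buffer="vjzvjgvjimuvj" (len 13), cursors c1@3 c2@6 c4@9 c3@13, authorship 11.22.44...33

Answer: 3 6 13 9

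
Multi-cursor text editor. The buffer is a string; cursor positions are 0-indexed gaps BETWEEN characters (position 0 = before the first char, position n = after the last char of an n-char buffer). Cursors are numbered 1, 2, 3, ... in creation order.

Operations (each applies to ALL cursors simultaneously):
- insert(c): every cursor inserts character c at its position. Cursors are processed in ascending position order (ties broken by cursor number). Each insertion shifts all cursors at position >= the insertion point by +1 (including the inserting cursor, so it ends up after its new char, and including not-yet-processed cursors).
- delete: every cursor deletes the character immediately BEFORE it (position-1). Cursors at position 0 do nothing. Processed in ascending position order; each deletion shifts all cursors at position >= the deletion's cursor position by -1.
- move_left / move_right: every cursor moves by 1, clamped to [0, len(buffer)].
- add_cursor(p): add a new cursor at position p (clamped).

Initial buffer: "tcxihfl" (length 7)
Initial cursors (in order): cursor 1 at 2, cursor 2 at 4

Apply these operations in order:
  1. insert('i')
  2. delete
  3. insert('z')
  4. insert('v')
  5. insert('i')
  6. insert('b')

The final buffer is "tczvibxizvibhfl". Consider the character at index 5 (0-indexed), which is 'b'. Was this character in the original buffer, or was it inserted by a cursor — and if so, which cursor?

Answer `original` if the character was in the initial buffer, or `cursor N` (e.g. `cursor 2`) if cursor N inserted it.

After op 1 (insert('i')): buffer="tcixiihfl" (len 9), cursors c1@3 c2@6, authorship ..1..2...
After op 2 (delete): buffer="tcxihfl" (len 7), cursors c1@2 c2@4, authorship .......
After op 3 (insert('z')): buffer="tczxizhfl" (len 9), cursors c1@3 c2@6, authorship ..1..2...
After op 4 (insert('v')): buffer="tczvxizvhfl" (len 11), cursors c1@4 c2@8, authorship ..11..22...
After op 5 (insert('i')): buffer="tczvixizvihfl" (len 13), cursors c1@5 c2@10, authorship ..111..222...
After op 6 (insert('b')): buffer="tczvibxizvibhfl" (len 15), cursors c1@6 c2@12, authorship ..1111..2222...
Authorship (.=original, N=cursor N): . . 1 1 1 1 . . 2 2 2 2 . . .
Index 5: author = 1

Answer: cursor 1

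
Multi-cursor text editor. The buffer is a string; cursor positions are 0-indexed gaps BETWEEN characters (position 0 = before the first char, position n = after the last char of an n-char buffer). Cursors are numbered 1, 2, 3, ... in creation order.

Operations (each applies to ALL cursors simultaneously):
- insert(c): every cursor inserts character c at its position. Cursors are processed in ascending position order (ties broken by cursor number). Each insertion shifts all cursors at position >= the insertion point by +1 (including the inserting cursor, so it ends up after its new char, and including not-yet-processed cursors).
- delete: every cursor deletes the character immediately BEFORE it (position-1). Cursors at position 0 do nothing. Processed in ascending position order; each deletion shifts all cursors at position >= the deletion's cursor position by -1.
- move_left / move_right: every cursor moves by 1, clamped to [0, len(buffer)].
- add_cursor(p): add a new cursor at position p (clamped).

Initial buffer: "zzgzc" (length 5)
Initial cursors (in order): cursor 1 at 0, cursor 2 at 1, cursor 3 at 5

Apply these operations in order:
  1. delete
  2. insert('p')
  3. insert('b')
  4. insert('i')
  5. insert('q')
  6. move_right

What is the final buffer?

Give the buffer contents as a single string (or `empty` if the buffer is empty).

Answer: ppbbiiqqzgzpbiq

Derivation:
After op 1 (delete): buffer="zgz" (len 3), cursors c1@0 c2@0 c3@3, authorship ...
After op 2 (insert('p')): buffer="ppzgzp" (len 6), cursors c1@2 c2@2 c3@6, authorship 12...3
After op 3 (insert('b')): buffer="ppbbzgzpb" (len 9), cursors c1@4 c2@4 c3@9, authorship 1212...33
After op 4 (insert('i')): buffer="ppbbiizgzpbi" (len 12), cursors c1@6 c2@6 c3@12, authorship 121212...333
After op 5 (insert('q')): buffer="ppbbiiqqzgzpbiq" (len 15), cursors c1@8 c2@8 c3@15, authorship 12121212...3333
After op 6 (move_right): buffer="ppbbiiqqzgzpbiq" (len 15), cursors c1@9 c2@9 c3@15, authorship 12121212...3333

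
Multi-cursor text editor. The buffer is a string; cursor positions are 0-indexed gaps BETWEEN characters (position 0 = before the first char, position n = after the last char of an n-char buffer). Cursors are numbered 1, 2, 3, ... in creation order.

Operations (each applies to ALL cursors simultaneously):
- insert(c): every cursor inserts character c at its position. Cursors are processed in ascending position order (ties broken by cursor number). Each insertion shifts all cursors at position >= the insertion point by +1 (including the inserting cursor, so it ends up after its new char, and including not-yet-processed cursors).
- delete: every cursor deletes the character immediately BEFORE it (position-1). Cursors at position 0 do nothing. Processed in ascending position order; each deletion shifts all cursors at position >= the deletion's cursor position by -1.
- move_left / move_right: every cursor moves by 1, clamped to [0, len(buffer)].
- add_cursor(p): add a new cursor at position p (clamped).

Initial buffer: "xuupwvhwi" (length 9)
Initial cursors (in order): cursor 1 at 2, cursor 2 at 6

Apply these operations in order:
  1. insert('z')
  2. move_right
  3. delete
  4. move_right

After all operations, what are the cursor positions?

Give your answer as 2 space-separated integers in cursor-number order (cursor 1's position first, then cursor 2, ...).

Answer: 4 8

Derivation:
After op 1 (insert('z')): buffer="xuzupwvzhwi" (len 11), cursors c1@3 c2@8, authorship ..1....2...
After op 2 (move_right): buffer="xuzupwvzhwi" (len 11), cursors c1@4 c2@9, authorship ..1....2...
After op 3 (delete): buffer="xuzpwvzwi" (len 9), cursors c1@3 c2@7, authorship ..1...2..
After op 4 (move_right): buffer="xuzpwvzwi" (len 9), cursors c1@4 c2@8, authorship ..1...2..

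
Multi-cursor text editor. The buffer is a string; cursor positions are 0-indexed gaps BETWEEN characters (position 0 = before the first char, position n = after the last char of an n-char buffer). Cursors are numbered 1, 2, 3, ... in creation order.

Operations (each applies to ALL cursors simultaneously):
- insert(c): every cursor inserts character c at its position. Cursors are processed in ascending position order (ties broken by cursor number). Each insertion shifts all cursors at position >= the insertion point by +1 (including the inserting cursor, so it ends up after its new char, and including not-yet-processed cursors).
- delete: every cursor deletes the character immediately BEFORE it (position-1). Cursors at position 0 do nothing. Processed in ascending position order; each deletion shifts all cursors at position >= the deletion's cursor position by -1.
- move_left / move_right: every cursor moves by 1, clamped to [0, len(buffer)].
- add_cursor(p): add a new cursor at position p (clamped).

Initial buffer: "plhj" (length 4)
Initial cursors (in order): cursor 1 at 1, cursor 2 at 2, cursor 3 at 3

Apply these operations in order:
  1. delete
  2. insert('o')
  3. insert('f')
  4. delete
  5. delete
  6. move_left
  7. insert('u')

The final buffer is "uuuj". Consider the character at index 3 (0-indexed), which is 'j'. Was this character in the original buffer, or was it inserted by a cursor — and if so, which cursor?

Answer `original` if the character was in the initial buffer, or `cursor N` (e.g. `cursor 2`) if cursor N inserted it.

Answer: original

Derivation:
After op 1 (delete): buffer="j" (len 1), cursors c1@0 c2@0 c3@0, authorship .
After op 2 (insert('o')): buffer="oooj" (len 4), cursors c1@3 c2@3 c3@3, authorship 123.
After op 3 (insert('f')): buffer="ooofffj" (len 7), cursors c1@6 c2@6 c3@6, authorship 123123.
After op 4 (delete): buffer="oooj" (len 4), cursors c1@3 c2@3 c3@3, authorship 123.
After op 5 (delete): buffer="j" (len 1), cursors c1@0 c2@0 c3@0, authorship .
After op 6 (move_left): buffer="j" (len 1), cursors c1@0 c2@0 c3@0, authorship .
After op 7 (insert('u')): buffer="uuuj" (len 4), cursors c1@3 c2@3 c3@3, authorship 123.
Authorship (.=original, N=cursor N): 1 2 3 .
Index 3: author = original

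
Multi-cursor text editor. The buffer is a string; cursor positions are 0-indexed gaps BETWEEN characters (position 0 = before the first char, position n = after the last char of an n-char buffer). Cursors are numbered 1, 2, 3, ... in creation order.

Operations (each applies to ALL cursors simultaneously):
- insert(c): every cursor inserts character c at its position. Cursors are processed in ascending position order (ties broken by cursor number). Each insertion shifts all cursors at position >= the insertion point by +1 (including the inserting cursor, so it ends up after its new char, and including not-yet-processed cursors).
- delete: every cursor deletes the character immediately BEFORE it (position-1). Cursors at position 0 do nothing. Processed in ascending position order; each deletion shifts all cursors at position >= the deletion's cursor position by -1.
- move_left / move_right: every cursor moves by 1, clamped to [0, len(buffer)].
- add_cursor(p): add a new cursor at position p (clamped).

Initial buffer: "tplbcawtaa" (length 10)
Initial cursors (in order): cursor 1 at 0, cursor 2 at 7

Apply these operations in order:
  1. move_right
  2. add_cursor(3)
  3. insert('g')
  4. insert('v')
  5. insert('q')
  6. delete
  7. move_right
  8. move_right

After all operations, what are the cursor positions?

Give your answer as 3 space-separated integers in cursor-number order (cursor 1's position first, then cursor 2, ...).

Answer: 5 16 9

Derivation:
After op 1 (move_right): buffer="tplbcawtaa" (len 10), cursors c1@1 c2@8, authorship ..........
After op 2 (add_cursor(3)): buffer="tplbcawtaa" (len 10), cursors c1@1 c3@3 c2@8, authorship ..........
After op 3 (insert('g')): buffer="tgplgbcawtgaa" (len 13), cursors c1@2 c3@5 c2@11, authorship .1..3.....2..
After op 4 (insert('v')): buffer="tgvplgvbcawtgvaa" (len 16), cursors c1@3 c3@7 c2@14, authorship .11..33.....22..
After op 5 (insert('q')): buffer="tgvqplgvqbcawtgvqaa" (len 19), cursors c1@4 c3@9 c2@17, authorship .111..333.....222..
After op 6 (delete): buffer="tgvplgvbcawtgvaa" (len 16), cursors c1@3 c3@7 c2@14, authorship .11..33.....22..
After op 7 (move_right): buffer="tgvplgvbcawtgvaa" (len 16), cursors c1@4 c3@8 c2@15, authorship .11..33.....22..
After op 8 (move_right): buffer="tgvplgvbcawtgvaa" (len 16), cursors c1@5 c3@9 c2@16, authorship .11..33.....22..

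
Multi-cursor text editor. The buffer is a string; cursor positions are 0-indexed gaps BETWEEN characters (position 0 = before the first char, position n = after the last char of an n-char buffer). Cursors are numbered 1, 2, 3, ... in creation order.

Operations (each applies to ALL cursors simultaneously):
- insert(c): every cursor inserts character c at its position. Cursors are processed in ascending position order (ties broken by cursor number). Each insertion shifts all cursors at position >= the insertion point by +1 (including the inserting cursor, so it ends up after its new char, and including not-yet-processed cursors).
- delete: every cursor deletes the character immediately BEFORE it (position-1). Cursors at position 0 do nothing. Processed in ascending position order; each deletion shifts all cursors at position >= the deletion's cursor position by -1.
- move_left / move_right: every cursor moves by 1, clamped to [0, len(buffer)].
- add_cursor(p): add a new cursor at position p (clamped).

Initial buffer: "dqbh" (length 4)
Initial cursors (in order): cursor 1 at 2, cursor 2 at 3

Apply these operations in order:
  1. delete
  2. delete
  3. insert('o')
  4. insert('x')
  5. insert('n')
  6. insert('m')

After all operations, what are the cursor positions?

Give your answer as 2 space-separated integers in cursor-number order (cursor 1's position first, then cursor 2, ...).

After op 1 (delete): buffer="dh" (len 2), cursors c1@1 c2@1, authorship ..
After op 2 (delete): buffer="h" (len 1), cursors c1@0 c2@0, authorship .
After op 3 (insert('o')): buffer="ooh" (len 3), cursors c1@2 c2@2, authorship 12.
After op 4 (insert('x')): buffer="ooxxh" (len 5), cursors c1@4 c2@4, authorship 1212.
After op 5 (insert('n')): buffer="ooxxnnh" (len 7), cursors c1@6 c2@6, authorship 121212.
After op 6 (insert('m')): buffer="ooxxnnmmh" (len 9), cursors c1@8 c2@8, authorship 12121212.

Answer: 8 8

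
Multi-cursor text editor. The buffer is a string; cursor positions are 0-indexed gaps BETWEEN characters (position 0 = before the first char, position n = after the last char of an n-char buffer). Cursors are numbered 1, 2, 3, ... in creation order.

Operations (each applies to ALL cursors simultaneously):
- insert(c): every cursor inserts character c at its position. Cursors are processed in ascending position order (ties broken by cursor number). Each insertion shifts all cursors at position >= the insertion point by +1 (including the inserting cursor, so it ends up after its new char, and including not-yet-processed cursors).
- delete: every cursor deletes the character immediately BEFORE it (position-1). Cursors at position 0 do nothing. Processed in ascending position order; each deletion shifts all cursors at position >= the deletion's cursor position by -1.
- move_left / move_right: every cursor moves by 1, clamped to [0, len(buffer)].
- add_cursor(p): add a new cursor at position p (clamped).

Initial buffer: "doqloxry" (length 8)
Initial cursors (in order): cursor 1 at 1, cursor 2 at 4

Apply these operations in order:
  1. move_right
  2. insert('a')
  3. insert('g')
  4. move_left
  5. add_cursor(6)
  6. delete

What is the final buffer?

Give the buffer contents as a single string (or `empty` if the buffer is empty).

After op 1 (move_right): buffer="doqloxry" (len 8), cursors c1@2 c2@5, authorship ........
After op 2 (insert('a')): buffer="doaqloaxry" (len 10), cursors c1@3 c2@7, authorship ..1...2...
After op 3 (insert('g')): buffer="doagqloagxry" (len 12), cursors c1@4 c2@9, authorship ..11...22...
After op 4 (move_left): buffer="doagqloagxry" (len 12), cursors c1@3 c2@8, authorship ..11...22...
After op 5 (add_cursor(6)): buffer="doagqloagxry" (len 12), cursors c1@3 c3@6 c2@8, authorship ..11...22...
After op 6 (delete): buffer="dogqogxry" (len 9), cursors c1@2 c3@4 c2@5, authorship ..1..2...

Answer: dogqogxry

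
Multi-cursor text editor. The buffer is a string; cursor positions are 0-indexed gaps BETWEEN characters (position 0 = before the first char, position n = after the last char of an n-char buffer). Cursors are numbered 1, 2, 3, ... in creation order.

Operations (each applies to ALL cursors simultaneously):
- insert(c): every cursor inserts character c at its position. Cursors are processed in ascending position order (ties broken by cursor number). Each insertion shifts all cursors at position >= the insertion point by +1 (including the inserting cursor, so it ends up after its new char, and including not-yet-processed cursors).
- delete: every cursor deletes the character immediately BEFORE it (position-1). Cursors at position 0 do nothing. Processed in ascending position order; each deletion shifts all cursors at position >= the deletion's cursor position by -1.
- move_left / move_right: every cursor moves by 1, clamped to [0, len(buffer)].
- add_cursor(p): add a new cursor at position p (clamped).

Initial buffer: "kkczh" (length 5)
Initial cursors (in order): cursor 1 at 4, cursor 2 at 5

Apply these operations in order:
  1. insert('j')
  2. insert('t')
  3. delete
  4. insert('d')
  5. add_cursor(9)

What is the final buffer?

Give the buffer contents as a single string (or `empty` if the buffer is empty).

After op 1 (insert('j')): buffer="kkczjhj" (len 7), cursors c1@5 c2@7, authorship ....1.2
After op 2 (insert('t')): buffer="kkczjthjt" (len 9), cursors c1@6 c2@9, authorship ....11.22
After op 3 (delete): buffer="kkczjhj" (len 7), cursors c1@5 c2@7, authorship ....1.2
After op 4 (insert('d')): buffer="kkczjdhjd" (len 9), cursors c1@6 c2@9, authorship ....11.22
After op 5 (add_cursor(9)): buffer="kkczjdhjd" (len 9), cursors c1@6 c2@9 c3@9, authorship ....11.22

Answer: kkczjdhjd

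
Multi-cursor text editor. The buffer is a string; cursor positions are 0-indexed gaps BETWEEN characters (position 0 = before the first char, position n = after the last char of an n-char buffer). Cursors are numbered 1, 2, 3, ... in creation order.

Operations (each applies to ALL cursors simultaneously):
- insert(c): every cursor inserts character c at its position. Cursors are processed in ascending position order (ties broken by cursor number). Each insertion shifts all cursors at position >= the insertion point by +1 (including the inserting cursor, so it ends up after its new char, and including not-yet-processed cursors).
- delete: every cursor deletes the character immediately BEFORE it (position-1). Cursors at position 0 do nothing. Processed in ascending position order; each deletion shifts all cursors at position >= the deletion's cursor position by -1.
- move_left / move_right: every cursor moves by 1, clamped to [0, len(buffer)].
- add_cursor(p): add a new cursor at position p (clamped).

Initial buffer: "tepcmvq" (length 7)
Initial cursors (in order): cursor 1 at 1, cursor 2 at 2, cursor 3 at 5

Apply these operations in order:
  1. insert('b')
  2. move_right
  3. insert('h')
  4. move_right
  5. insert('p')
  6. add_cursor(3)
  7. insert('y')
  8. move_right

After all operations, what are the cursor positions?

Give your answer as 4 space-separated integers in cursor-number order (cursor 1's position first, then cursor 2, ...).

Answer: 9 14 20 5

Derivation:
After op 1 (insert('b')): buffer="tbebpcmbvq" (len 10), cursors c1@2 c2@4 c3@8, authorship .1.2...3..
After op 2 (move_right): buffer="tbebpcmbvq" (len 10), cursors c1@3 c2@5 c3@9, authorship .1.2...3..
After op 3 (insert('h')): buffer="tbehbphcmbvhq" (len 13), cursors c1@4 c2@7 c3@12, authorship .1.12.2..3.3.
After op 4 (move_right): buffer="tbehbphcmbvhq" (len 13), cursors c1@5 c2@8 c3@13, authorship .1.12.2..3.3.
After op 5 (insert('p')): buffer="tbehbpphcpmbvhqp" (len 16), cursors c1@6 c2@10 c3@16, authorship .1.121.2.2.3.3.3
After op 6 (add_cursor(3)): buffer="tbehbpphcpmbvhqp" (len 16), cursors c4@3 c1@6 c2@10 c3@16, authorship .1.121.2.2.3.3.3
After op 7 (insert('y')): buffer="tbeyhbpyphcpymbvhqpy" (len 20), cursors c4@4 c1@8 c2@13 c3@20, authorship .1.41211.2.22.3.3.33
After op 8 (move_right): buffer="tbeyhbpyphcpymbvhqpy" (len 20), cursors c4@5 c1@9 c2@14 c3@20, authorship .1.41211.2.22.3.3.33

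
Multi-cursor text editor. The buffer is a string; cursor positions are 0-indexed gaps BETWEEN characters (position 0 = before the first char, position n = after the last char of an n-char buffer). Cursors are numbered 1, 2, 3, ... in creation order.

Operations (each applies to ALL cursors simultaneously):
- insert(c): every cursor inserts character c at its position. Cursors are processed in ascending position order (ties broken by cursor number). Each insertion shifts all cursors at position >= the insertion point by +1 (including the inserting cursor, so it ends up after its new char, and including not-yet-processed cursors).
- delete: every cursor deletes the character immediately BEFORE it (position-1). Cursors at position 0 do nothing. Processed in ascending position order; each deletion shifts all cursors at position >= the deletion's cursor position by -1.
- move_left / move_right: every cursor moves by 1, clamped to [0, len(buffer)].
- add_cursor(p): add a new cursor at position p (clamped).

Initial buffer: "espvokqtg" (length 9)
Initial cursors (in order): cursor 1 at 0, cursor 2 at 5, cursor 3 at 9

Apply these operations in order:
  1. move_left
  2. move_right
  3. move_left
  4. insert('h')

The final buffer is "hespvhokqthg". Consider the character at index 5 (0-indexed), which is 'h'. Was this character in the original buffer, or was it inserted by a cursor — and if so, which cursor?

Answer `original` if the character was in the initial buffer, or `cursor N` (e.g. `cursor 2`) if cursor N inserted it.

Answer: cursor 2

Derivation:
After op 1 (move_left): buffer="espvokqtg" (len 9), cursors c1@0 c2@4 c3@8, authorship .........
After op 2 (move_right): buffer="espvokqtg" (len 9), cursors c1@1 c2@5 c3@9, authorship .........
After op 3 (move_left): buffer="espvokqtg" (len 9), cursors c1@0 c2@4 c3@8, authorship .........
After op 4 (insert('h')): buffer="hespvhokqthg" (len 12), cursors c1@1 c2@6 c3@11, authorship 1....2....3.
Authorship (.=original, N=cursor N): 1 . . . . 2 . . . . 3 .
Index 5: author = 2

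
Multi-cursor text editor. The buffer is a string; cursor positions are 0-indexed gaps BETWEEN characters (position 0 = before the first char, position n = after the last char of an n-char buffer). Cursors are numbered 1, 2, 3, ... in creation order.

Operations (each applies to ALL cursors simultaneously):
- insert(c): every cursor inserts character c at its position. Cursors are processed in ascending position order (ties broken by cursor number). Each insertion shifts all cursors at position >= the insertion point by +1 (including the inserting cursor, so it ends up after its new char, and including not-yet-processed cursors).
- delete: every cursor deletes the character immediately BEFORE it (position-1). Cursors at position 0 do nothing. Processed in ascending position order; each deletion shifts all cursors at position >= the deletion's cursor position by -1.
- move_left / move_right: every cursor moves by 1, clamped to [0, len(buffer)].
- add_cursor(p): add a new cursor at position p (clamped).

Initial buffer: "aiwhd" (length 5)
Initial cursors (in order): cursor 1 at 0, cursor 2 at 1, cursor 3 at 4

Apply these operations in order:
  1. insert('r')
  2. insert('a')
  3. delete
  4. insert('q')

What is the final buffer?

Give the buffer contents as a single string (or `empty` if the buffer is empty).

Answer: rqarqiwhrqd

Derivation:
After op 1 (insert('r')): buffer="rariwhrd" (len 8), cursors c1@1 c2@3 c3@7, authorship 1.2...3.
After op 2 (insert('a')): buffer="raaraiwhrad" (len 11), cursors c1@2 c2@5 c3@10, authorship 11.22...33.
After op 3 (delete): buffer="rariwhrd" (len 8), cursors c1@1 c2@3 c3@7, authorship 1.2...3.
After op 4 (insert('q')): buffer="rqarqiwhrqd" (len 11), cursors c1@2 c2@5 c3@10, authorship 11.22...33.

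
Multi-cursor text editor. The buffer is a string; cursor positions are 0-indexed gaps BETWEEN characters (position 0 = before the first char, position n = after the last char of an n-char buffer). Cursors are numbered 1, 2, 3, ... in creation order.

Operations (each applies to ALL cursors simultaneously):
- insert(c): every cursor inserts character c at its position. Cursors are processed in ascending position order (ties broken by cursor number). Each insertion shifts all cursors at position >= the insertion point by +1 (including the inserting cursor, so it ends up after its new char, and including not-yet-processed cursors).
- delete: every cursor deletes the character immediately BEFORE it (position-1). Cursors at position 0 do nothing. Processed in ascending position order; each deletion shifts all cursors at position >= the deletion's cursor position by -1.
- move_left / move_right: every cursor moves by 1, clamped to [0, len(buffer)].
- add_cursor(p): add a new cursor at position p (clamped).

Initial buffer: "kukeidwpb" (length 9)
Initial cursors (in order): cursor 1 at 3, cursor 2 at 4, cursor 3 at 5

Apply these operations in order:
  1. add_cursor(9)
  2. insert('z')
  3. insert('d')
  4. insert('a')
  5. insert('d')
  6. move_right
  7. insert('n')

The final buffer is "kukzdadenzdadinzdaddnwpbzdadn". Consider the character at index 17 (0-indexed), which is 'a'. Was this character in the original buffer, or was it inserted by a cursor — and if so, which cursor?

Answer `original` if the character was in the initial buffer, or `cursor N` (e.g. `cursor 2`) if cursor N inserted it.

Answer: cursor 3

Derivation:
After op 1 (add_cursor(9)): buffer="kukeidwpb" (len 9), cursors c1@3 c2@4 c3@5 c4@9, authorship .........
After op 2 (insert('z')): buffer="kukzezizdwpbz" (len 13), cursors c1@4 c2@6 c3@8 c4@13, authorship ...1.2.3....4
After op 3 (insert('d')): buffer="kukzdezdizddwpbzd" (len 17), cursors c1@5 c2@8 c3@11 c4@17, authorship ...11.22.33....44
After op 4 (insert('a')): buffer="kukzdaezdaizdadwpbzda" (len 21), cursors c1@6 c2@10 c3@14 c4@21, authorship ...111.222.333....444
After op 5 (insert('d')): buffer="kukzdadezdadizdaddwpbzdad" (len 25), cursors c1@7 c2@12 c3@17 c4@25, authorship ...1111.2222.3333....4444
After op 6 (move_right): buffer="kukzdadezdadizdaddwpbzdad" (len 25), cursors c1@8 c2@13 c3@18 c4@25, authorship ...1111.2222.3333....4444
After op 7 (insert('n')): buffer="kukzdadenzdadinzdaddnwpbzdadn" (len 29), cursors c1@9 c2@15 c3@21 c4@29, authorship ...1111.12222.23333.3...44444
Authorship (.=original, N=cursor N): . . . 1 1 1 1 . 1 2 2 2 2 . 2 3 3 3 3 . 3 . . . 4 4 4 4 4
Index 17: author = 3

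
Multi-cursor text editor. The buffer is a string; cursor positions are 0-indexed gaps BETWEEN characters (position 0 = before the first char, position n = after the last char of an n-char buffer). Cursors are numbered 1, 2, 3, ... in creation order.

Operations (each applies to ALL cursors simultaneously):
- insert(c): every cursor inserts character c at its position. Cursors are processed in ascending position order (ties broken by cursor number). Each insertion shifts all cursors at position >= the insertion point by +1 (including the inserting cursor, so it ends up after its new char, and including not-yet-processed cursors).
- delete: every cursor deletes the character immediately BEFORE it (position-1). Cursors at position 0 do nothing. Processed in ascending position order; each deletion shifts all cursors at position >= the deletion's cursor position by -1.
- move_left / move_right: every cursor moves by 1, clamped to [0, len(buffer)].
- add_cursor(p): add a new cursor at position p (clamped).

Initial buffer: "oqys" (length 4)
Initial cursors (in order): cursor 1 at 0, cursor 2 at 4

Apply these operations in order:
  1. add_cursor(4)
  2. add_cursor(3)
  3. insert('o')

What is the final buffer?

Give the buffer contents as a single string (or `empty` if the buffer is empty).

After op 1 (add_cursor(4)): buffer="oqys" (len 4), cursors c1@0 c2@4 c3@4, authorship ....
After op 2 (add_cursor(3)): buffer="oqys" (len 4), cursors c1@0 c4@3 c2@4 c3@4, authorship ....
After op 3 (insert('o')): buffer="ooqyosoo" (len 8), cursors c1@1 c4@5 c2@8 c3@8, authorship 1...4.23

Answer: ooqyosoo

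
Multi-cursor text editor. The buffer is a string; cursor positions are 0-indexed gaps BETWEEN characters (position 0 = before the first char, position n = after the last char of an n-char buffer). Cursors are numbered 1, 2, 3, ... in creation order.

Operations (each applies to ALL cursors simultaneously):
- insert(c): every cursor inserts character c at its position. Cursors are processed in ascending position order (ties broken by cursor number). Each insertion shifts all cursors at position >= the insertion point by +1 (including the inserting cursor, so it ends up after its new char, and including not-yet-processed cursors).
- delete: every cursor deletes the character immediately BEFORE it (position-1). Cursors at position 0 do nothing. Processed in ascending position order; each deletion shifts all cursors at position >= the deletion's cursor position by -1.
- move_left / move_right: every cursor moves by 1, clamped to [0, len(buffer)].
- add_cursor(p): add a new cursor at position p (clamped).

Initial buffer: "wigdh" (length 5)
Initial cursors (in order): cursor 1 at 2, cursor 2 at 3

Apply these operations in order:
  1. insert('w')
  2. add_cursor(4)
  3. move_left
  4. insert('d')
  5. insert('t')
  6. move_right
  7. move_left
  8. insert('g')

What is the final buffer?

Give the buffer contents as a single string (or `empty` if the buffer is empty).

After op 1 (insert('w')): buffer="wiwgwdh" (len 7), cursors c1@3 c2@5, authorship ..1.2..
After op 2 (add_cursor(4)): buffer="wiwgwdh" (len 7), cursors c1@3 c3@4 c2@5, authorship ..1.2..
After op 3 (move_left): buffer="wiwgwdh" (len 7), cursors c1@2 c3@3 c2@4, authorship ..1.2..
After op 4 (insert('d')): buffer="widwdgdwdh" (len 10), cursors c1@3 c3@5 c2@7, authorship ..113.22..
After op 5 (insert('t')): buffer="widtwdtgdtwdh" (len 13), cursors c1@4 c3@7 c2@10, authorship ..11133.222..
After op 6 (move_right): buffer="widtwdtgdtwdh" (len 13), cursors c1@5 c3@8 c2@11, authorship ..11133.222..
After op 7 (move_left): buffer="widtwdtgdtwdh" (len 13), cursors c1@4 c3@7 c2@10, authorship ..11133.222..
After op 8 (insert('g')): buffer="widtgwdtggdtgwdh" (len 16), cursors c1@5 c3@9 c2@13, authorship ..1111333.2222..

Answer: widtgwdtggdtgwdh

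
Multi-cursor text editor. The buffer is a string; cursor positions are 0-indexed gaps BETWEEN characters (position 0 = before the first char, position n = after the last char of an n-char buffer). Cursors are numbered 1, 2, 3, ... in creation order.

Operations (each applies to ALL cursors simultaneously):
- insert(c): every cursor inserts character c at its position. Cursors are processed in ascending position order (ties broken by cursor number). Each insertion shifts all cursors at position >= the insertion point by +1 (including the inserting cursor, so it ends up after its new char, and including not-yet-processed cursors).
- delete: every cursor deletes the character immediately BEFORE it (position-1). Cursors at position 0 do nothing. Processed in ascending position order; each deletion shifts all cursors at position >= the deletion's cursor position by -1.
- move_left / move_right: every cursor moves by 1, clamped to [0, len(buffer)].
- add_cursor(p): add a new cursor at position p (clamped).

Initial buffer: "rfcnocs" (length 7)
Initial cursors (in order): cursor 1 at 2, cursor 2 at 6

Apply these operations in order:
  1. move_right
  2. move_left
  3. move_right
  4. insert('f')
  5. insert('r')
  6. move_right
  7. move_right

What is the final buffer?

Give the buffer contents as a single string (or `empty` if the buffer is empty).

Answer: rfcfrnocsfr

Derivation:
After op 1 (move_right): buffer="rfcnocs" (len 7), cursors c1@3 c2@7, authorship .......
After op 2 (move_left): buffer="rfcnocs" (len 7), cursors c1@2 c2@6, authorship .......
After op 3 (move_right): buffer="rfcnocs" (len 7), cursors c1@3 c2@7, authorship .......
After op 4 (insert('f')): buffer="rfcfnocsf" (len 9), cursors c1@4 c2@9, authorship ...1....2
After op 5 (insert('r')): buffer="rfcfrnocsfr" (len 11), cursors c1@5 c2@11, authorship ...11....22
After op 6 (move_right): buffer="rfcfrnocsfr" (len 11), cursors c1@6 c2@11, authorship ...11....22
After op 7 (move_right): buffer="rfcfrnocsfr" (len 11), cursors c1@7 c2@11, authorship ...11....22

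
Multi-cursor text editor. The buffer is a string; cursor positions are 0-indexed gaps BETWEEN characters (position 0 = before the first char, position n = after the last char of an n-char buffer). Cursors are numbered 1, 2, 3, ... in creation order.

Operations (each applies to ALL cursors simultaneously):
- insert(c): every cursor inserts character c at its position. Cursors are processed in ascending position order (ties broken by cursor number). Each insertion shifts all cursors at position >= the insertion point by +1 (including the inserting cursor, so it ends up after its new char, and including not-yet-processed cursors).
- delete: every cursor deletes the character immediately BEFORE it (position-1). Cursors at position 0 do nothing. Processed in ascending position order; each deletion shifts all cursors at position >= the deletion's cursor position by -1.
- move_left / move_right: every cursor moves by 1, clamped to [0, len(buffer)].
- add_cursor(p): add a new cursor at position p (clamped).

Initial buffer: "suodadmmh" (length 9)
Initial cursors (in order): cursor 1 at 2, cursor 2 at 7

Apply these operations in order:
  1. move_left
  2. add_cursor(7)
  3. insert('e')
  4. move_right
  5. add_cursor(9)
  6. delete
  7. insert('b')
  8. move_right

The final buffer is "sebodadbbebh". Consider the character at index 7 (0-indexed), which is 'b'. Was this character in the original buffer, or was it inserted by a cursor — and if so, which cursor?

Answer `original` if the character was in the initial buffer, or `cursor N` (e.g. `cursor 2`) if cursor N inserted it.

After op 1 (move_left): buffer="suodadmmh" (len 9), cursors c1@1 c2@6, authorship .........
After op 2 (add_cursor(7)): buffer="suodadmmh" (len 9), cursors c1@1 c2@6 c3@7, authorship .........
After op 3 (insert('e')): buffer="seuodadememh" (len 12), cursors c1@2 c2@8 c3@10, authorship .1.....2.3..
After op 4 (move_right): buffer="seuodadememh" (len 12), cursors c1@3 c2@9 c3@11, authorship .1.....2.3..
After op 5 (add_cursor(9)): buffer="seuodadememh" (len 12), cursors c1@3 c2@9 c4@9 c3@11, authorship .1.....2.3..
After op 6 (delete): buffer="seodadeh" (len 8), cursors c1@2 c2@6 c4@6 c3@7, authorship .1....3.
After op 7 (insert('b')): buffer="sebodadbbebh" (len 12), cursors c1@3 c2@9 c4@9 c3@11, authorship .11....2433.
After op 8 (move_right): buffer="sebodadbbebh" (len 12), cursors c1@4 c2@10 c4@10 c3@12, authorship .11....2433.
Authorship (.=original, N=cursor N): . 1 1 . . . . 2 4 3 3 .
Index 7: author = 2

Answer: cursor 2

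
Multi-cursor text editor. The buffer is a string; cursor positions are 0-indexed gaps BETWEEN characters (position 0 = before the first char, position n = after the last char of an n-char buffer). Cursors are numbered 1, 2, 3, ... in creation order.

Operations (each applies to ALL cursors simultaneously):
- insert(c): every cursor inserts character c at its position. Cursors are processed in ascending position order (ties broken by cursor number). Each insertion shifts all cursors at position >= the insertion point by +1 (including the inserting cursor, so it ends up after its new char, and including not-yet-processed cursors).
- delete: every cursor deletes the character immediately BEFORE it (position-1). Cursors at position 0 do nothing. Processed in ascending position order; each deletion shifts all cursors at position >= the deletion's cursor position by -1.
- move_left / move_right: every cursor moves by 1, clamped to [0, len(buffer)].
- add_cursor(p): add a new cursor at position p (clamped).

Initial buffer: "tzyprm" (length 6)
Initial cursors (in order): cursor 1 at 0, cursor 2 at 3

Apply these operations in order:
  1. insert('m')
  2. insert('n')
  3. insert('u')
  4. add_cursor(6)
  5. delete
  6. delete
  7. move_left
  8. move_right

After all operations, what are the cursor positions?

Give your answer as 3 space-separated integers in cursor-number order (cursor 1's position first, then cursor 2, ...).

Answer: 1 3 2

Derivation:
After op 1 (insert('m')): buffer="mtzymprm" (len 8), cursors c1@1 c2@5, authorship 1...2...
After op 2 (insert('n')): buffer="mntzymnprm" (len 10), cursors c1@2 c2@7, authorship 11...22...
After op 3 (insert('u')): buffer="mnutzymnuprm" (len 12), cursors c1@3 c2@9, authorship 111...222...
After op 4 (add_cursor(6)): buffer="mnutzymnuprm" (len 12), cursors c1@3 c3@6 c2@9, authorship 111...222...
After op 5 (delete): buffer="mntzmnprm" (len 9), cursors c1@2 c3@4 c2@6, authorship 11..22...
After op 6 (delete): buffer="mtmprm" (len 6), cursors c1@1 c3@2 c2@3, authorship 1.2...
After op 7 (move_left): buffer="mtmprm" (len 6), cursors c1@0 c3@1 c2@2, authorship 1.2...
After op 8 (move_right): buffer="mtmprm" (len 6), cursors c1@1 c3@2 c2@3, authorship 1.2...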